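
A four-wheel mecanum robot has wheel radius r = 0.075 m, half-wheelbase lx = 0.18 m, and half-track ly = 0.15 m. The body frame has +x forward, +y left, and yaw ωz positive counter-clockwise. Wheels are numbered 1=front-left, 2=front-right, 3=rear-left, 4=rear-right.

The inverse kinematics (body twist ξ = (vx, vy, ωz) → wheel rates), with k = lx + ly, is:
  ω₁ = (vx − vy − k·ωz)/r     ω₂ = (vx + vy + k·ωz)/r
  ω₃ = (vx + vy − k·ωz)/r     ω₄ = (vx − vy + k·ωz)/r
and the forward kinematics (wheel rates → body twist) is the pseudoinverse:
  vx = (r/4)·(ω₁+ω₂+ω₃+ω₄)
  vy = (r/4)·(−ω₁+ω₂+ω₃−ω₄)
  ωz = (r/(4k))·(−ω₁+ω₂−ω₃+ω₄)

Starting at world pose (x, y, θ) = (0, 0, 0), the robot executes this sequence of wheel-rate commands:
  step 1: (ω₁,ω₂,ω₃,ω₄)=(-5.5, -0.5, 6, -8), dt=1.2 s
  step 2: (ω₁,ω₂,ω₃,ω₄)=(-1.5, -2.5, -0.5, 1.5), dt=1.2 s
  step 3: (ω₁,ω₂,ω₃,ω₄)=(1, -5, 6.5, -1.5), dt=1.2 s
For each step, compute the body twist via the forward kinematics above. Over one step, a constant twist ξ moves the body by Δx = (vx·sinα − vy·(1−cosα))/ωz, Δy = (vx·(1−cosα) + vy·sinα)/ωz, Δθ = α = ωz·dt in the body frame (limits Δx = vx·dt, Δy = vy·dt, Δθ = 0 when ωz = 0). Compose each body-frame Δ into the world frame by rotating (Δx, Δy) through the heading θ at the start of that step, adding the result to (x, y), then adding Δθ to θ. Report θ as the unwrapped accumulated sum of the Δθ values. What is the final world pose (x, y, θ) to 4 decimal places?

step 1: ξ=(vx,vy,ωz)=(-0.1500, 0.3562, -0.5114), dt=1.2 → body Δ=(-0.0418, 0.4547, -0.6136) → world pose (-0.0418, 0.4547, -0.6136)
step 2: ξ=(vx,vy,ωz)=(-0.0563, -0.0563, 0.0568), dt=1.2 → body Δ=(-0.0651, -0.0697, 0.0682) → world pose (-0.1352, 0.4352, -0.5455)
step 3: ξ=(vx,vy,ωz)=(0.0187, 0.0375, -0.7955), dt=1.2 → body Δ=(0.0391, 0.0285, -0.9545) → world pose (-0.0870, 0.4393, -1.5000)

(-0.0870, 0.4393, -1.5000)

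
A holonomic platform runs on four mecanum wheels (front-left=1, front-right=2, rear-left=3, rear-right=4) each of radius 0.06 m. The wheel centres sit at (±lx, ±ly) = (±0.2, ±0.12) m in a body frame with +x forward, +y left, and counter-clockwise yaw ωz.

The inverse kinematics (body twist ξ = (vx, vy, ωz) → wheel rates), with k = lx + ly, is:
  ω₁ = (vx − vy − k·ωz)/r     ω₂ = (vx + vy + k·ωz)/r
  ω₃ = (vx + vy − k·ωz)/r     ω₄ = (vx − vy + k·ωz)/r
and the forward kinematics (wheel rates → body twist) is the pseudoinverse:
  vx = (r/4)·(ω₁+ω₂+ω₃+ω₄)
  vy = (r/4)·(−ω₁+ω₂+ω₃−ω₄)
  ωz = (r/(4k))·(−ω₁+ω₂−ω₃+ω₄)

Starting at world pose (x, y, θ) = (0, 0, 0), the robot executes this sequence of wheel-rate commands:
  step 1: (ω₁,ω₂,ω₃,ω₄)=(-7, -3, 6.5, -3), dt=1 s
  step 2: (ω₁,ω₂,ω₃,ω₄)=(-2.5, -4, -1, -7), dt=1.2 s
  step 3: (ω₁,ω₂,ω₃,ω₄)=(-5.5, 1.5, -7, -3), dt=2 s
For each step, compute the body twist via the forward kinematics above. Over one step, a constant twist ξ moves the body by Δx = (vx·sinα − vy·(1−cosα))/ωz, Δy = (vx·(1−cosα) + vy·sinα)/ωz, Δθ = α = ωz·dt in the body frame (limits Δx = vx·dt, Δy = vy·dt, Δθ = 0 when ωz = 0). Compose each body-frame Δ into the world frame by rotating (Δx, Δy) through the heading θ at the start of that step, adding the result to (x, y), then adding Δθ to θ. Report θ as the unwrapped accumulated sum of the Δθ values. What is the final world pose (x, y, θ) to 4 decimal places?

step 1: ξ=(vx,vy,ωz)=(-0.0975, 0.2025, -0.2578), dt=1.0 → body Δ=(-0.0705, 0.2128, -0.2578) → world pose (-0.0705, 0.2128, -0.2578)
step 2: ξ=(vx,vy,ωz)=(-0.2175, 0.0675, -0.3516), dt=1.2 → body Δ=(-0.2365, 0.1329, -0.4219) → world pose (-0.2653, 0.4015, -0.6797)
step 3: ξ=(vx,vy,ωz)=(-0.2100, 0.0450, 0.5156), dt=2.0 → body Δ=(-0.3919, -0.1232, 1.0312) → world pose (-0.6475, 0.5520, 0.3516)

(-0.6475, 0.5520, 0.3516)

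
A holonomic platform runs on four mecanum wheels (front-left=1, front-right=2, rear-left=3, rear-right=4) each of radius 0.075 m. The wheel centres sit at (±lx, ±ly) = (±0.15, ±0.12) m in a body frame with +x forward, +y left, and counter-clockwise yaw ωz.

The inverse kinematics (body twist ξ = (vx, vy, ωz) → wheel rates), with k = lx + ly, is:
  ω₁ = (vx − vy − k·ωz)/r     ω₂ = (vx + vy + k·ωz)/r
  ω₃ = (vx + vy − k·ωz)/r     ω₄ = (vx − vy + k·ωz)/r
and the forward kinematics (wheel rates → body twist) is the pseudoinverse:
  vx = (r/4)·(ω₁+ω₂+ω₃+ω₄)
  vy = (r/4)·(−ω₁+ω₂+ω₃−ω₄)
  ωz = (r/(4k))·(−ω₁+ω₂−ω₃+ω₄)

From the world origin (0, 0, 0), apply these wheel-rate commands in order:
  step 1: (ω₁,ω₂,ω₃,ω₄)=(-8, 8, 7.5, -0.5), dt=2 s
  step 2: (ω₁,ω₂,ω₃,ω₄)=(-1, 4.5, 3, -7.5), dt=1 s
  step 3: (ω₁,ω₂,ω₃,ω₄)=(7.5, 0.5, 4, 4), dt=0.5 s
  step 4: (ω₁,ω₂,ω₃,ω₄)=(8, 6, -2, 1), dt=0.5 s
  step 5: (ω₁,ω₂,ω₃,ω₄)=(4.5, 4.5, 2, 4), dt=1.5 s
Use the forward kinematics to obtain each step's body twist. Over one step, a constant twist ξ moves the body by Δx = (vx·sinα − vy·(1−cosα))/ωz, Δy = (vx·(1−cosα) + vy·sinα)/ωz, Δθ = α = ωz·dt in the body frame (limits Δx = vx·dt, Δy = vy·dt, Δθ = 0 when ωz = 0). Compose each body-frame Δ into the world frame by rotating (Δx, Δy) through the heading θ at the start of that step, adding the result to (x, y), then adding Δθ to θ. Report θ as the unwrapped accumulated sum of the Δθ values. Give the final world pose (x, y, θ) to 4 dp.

(0.1643, 1.2921, 0.7639)

step 1: ξ=(vx,vy,ωz)=(0.1313, 0.4500, 0.5556), dt=2.0 → body Δ=(-0.2389, 0.8573, 1.1111) → world pose (-0.2389, 0.8573, 1.1111)
step 2: ξ=(vx,vy,ωz)=(-0.0188, 0.3000, -0.3472), dt=1.0 → body Δ=(0.0332, 0.2972, -0.3472) → world pose (-0.4906, 1.0190, 0.7639)
step 3: ξ=(vx,vy,ωz)=(0.3000, -0.1313, -0.4861), dt=0.5 → body Δ=(0.1406, -0.0831, -0.2431) → world pose (-0.3315, 1.0562, 0.5208)
step 4: ξ=(vx,vy,ωz)=(0.2437, -0.0938, 0.0694), dt=0.5 → body Δ=(0.1227, -0.0447, 0.0347) → world pose (-0.2029, 1.0784, 0.5556)
step 5: ξ=(vx,vy,ωz)=(0.2812, -0.0375, 0.1389), dt=1.5 → body Δ=(0.4247, -0.0121, 0.2083) → world pose (0.1643, 1.2921, 0.7639)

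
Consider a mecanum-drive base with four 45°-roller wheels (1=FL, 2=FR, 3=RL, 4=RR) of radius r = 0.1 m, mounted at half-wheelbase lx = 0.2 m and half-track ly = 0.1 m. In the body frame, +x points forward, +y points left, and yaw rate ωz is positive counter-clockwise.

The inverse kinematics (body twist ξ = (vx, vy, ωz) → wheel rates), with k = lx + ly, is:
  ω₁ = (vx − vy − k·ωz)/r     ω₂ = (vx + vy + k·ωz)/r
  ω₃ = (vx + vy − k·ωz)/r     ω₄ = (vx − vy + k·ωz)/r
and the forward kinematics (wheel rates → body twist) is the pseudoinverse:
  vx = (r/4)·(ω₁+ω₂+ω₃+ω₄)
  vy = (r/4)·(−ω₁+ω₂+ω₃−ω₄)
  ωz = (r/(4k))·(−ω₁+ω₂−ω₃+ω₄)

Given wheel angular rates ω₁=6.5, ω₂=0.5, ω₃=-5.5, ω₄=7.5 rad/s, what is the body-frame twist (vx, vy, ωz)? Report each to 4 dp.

k = lx + ly = 0.2 + 0.1 = 0.3000
ω₁+ω₂+ω₃+ω₄ = 9.0000  →  vx = (0.1/4)·9.0000 = 0.2250
−ω₁+ω₂+ω₃−ω₄ = -19.0000  →  vy = (0.1/4)·-19.0000 = -0.4750
−ω₁+ω₂−ω₃+ω₄ = 7.0000  →  ωz = (0.1/1.2000)·7.0000 = 0.5833

(0.2250, -0.4750, 0.5833)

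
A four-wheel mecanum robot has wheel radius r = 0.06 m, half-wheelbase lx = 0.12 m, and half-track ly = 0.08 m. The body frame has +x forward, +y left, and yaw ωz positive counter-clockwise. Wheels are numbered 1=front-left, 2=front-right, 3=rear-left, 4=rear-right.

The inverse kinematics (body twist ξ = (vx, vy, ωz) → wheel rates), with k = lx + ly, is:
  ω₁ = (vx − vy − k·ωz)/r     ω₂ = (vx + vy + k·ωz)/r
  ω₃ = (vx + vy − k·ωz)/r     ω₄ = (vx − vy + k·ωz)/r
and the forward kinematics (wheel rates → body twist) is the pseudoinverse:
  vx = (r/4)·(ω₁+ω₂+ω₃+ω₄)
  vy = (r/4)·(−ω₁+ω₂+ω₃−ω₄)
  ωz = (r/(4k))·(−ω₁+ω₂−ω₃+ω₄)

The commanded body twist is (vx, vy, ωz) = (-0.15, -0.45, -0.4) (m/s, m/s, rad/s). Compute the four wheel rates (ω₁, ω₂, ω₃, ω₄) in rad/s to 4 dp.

k = lx + ly = 0.12 + 0.08 = 0.2000;  k·ωz = 0.2000·-0.4 = -0.0800
ω₁ (FL) = (vx − vy − k·ωz)/r = 0.3800/0.06 = 6.3333
ω₂ (FR) = (vx + vy + k·ωz)/r = -0.6800/0.06 = -11.3333
ω₃ (RL) = (vx + vy − k·ωz)/r = -0.5200/0.06 = -8.6667
ω₄ (RR) = (vx − vy + k·ωz)/r = 0.2200/0.06 = 3.6667

(6.3333, -11.3333, -8.6667, 3.6667)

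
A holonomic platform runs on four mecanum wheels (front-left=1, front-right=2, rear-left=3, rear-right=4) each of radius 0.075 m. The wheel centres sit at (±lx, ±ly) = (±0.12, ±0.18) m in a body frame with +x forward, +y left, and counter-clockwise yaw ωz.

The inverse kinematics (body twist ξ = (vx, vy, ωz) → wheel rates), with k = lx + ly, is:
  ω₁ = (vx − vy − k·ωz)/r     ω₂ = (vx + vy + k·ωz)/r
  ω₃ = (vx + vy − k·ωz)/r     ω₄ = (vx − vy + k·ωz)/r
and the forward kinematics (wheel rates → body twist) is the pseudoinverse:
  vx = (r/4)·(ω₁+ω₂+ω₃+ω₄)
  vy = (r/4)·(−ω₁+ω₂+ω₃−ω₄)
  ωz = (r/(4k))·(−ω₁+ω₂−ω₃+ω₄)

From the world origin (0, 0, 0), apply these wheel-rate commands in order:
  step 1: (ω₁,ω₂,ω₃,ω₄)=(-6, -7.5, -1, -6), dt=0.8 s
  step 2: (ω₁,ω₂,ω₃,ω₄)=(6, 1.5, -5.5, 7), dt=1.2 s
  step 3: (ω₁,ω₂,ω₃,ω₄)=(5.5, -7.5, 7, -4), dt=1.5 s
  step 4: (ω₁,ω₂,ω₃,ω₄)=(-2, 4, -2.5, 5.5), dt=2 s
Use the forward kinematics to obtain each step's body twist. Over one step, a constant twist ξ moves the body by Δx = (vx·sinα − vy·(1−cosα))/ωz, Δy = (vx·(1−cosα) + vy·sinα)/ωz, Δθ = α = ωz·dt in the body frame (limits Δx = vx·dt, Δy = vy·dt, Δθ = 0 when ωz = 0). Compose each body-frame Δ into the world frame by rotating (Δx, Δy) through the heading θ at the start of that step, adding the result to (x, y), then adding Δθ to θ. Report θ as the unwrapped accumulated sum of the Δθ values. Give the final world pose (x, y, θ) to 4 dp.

step 1: ξ=(vx,vy,ωz)=(-0.3844, 0.0656, -0.4062), dt=0.8 → body Δ=(-0.2937, 0.1011, -0.3250) → world pose (-0.2937, 0.1011, -0.3250)
step 2: ξ=(vx,vy,ωz)=(0.1688, -0.3187, 0.5000), dt=1.2 → body Δ=(0.3019, -0.3010, 0.6000) → world pose (-0.1037, -0.2805, 0.2750)
step 3: ξ=(vx,vy,ωz)=(0.0188, -0.0375, -1.5000), dt=1.5 → body Δ=(-0.0310, -0.0398, -2.2500) → world pose (-0.1227, -0.3273, -1.9750)
step 4: ξ=(vx,vy,ωz)=(0.0938, -0.0375, 0.8750), dt=2.0 → body Δ=(0.1559, 0.0841, 1.7500) → world pose (-0.1067, -0.5037, -0.2250)

(-0.1067, -0.5037, -0.2250)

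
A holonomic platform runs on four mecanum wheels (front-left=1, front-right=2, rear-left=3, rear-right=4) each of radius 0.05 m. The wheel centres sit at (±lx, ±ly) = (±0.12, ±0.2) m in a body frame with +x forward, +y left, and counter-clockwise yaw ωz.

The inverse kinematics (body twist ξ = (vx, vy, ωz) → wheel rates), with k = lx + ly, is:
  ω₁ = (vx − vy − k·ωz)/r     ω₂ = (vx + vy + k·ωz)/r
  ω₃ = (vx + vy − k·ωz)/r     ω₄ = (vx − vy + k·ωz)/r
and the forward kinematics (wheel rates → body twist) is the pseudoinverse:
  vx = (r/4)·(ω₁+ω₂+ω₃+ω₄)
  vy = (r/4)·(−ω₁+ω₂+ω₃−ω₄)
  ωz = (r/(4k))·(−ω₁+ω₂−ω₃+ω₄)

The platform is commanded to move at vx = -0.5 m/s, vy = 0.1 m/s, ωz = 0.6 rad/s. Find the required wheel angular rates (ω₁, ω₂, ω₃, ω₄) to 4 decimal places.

(-15.8400, -4.1600, -11.8400, -8.1600)

k = lx + ly = 0.12 + 0.2 = 0.3200;  k·ωz = 0.3200·0.6 = 0.1920
ω₁ (FL) = (vx − vy − k·ωz)/r = -0.7920/0.05 = -15.8400
ω₂ (FR) = (vx + vy + k·ωz)/r = -0.2080/0.05 = -4.1600
ω₃ (RL) = (vx + vy − k·ωz)/r = -0.5920/0.05 = -11.8400
ω₄ (RR) = (vx − vy + k·ωz)/r = -0.4080/0.05 = -8.1600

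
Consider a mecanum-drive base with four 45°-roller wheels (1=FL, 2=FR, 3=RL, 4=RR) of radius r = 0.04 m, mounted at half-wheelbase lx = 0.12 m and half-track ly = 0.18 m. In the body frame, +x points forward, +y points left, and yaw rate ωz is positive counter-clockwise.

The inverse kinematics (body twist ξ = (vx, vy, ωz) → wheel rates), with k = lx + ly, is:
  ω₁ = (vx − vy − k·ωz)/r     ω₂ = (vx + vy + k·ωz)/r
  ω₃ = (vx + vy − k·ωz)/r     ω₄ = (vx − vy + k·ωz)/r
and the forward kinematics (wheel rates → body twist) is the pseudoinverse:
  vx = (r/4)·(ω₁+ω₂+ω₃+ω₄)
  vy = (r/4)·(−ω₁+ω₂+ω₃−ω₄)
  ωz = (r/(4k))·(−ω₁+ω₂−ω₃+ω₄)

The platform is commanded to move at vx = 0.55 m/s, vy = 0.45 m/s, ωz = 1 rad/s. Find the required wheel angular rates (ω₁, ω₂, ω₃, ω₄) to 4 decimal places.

(-5.0000, 32.5000, 17.5000, 10.0000)

k = lx + ly = 0.12 + 0.18 = 0.3000;  k·ωz = 0.3000·1 = 0.3000
ω₁ (FL) = (vx − vy − k·ωz)/r = -0.2000/0.04 = -5.0000
ω₂ (FR) = (vx + vy + k·ωz)/r = 1.3000/0.04 = 32.5000
ω₃ (RL) = (vx + vy − k·ωz)/r = 0.7000/0.04 = 17.5000
ω₄ (RR) = (vx − vy + k·ωz)/r = 0.4000/0.04 = 10.0000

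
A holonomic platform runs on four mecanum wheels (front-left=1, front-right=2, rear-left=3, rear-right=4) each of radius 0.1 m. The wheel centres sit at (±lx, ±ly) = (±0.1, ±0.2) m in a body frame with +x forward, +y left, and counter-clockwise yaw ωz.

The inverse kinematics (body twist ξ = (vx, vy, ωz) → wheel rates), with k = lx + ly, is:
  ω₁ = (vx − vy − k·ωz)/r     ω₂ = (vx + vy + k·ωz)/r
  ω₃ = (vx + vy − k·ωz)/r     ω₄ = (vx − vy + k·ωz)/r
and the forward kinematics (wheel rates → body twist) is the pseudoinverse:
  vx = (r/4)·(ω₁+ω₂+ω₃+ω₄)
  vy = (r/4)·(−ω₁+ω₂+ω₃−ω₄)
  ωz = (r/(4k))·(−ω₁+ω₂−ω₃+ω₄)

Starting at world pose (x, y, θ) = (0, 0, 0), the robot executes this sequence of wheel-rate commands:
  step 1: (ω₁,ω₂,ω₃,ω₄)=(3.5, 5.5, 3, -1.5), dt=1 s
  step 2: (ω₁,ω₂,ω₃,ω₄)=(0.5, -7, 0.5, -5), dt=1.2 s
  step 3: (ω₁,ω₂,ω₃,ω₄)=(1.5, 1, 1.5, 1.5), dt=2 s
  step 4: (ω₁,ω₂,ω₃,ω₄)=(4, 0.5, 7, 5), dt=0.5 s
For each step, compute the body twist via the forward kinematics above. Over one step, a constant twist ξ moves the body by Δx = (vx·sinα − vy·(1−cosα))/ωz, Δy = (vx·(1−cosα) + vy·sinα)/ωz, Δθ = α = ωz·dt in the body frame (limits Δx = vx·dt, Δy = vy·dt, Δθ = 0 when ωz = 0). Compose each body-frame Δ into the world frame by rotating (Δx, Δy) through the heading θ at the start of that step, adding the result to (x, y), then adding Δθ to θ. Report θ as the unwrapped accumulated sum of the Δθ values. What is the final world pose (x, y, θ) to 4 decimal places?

(-0.0313, -0.1467, -1.8208)

step 1: ξ=(vx,vy,ωz)=(0.2625, 0.1625, -0.2083), dt=1.0 → body Δ=(0.2775, 0.1341, -0.2083) → world pose (0.2775, 0.1341, -0.2083)
step 2: ξ=(vx,vy,ωz)=(-0.2750, -0.0500, -1.0833), dt=1.2 → body Δ=(-0.2784, 0.1415, -1.3000) → world pose (0.0343, 0.3301, -1.5083)
step 3: ξ=(vx,vy,ωz)=(0.1375, -0.0125, -0.0417), dt=2.0 → body Δ=(0.2736, -0.0364, -0.0833) → world pose (0.0151, 0.0547, -1.5917)
step 4: ξ=(vx,vy,ωz)=(0.4125, -0.0375, -0.4583), dt=0.5 → body Δ=(0.2023, -0.0421, -0.2292) → world pose (-0.0313, -0.1467, -1.8208)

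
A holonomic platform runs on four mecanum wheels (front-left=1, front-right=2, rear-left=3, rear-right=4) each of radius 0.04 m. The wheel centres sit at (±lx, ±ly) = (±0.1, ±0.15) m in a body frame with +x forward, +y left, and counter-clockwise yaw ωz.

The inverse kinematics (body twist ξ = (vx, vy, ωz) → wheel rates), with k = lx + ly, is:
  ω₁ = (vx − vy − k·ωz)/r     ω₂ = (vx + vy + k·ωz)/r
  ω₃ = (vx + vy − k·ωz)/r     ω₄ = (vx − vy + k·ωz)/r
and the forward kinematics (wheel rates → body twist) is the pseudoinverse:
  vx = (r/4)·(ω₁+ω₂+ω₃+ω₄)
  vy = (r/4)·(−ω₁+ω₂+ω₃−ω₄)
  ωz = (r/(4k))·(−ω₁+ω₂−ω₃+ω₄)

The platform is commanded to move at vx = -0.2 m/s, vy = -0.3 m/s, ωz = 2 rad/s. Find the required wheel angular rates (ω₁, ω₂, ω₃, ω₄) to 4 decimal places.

k = lx + ly = 0.1 + 0.15 = 0.2500;  k·ωz = 0.2500·2 = 0.5000
ω₁ (FL) = (vx − vy − k·ωz)/r = -0.4000/0.04 = -10.0000
ω₂ (FR) = (vx + vy + k·ωz)/r = 0.0000/0.04 = 0.0000
ω₃ (RL) = (vx + vy − k·ωz)/r = -1.0000/0.04 = -25.0000
ω₄ (RR) = (vx − vy + k·ωz)/r = 0.6000/0.04 = 15.0000

(-10.0000, 0.0000, -25.0000, 15.0000)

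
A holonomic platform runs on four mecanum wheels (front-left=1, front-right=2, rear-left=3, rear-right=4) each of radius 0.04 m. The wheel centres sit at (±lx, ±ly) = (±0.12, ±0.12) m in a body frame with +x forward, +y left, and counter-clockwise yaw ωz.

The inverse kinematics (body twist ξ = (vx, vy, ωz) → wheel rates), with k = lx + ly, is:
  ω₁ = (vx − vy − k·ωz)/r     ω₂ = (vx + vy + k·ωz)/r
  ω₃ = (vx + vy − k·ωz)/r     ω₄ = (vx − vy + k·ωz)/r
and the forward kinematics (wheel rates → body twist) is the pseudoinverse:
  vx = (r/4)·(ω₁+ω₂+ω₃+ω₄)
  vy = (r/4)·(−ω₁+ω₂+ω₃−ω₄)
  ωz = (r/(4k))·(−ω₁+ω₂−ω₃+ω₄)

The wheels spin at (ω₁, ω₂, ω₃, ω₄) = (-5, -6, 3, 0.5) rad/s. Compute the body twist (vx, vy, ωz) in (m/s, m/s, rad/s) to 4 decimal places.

(-0.0750, 0.0150, -0.1458)

k = lx + ly = 0.12 + 0.12 = 0.2400
ω₁+ω₂+ω₃+ω₄ = -7.5000  →  vx = (0.04/4)·-7.5000 = -0.0750
−ω₁+ω₂+ω₃−ω₄ = 1.5000  →  vy = (0.04/4)·1.5000 = 0.0150
−ω₁+ω₂−ω₃+ω₄ = -3.5000  →  ωz = (0.04/0.9600)·-3.5000 = -0.1458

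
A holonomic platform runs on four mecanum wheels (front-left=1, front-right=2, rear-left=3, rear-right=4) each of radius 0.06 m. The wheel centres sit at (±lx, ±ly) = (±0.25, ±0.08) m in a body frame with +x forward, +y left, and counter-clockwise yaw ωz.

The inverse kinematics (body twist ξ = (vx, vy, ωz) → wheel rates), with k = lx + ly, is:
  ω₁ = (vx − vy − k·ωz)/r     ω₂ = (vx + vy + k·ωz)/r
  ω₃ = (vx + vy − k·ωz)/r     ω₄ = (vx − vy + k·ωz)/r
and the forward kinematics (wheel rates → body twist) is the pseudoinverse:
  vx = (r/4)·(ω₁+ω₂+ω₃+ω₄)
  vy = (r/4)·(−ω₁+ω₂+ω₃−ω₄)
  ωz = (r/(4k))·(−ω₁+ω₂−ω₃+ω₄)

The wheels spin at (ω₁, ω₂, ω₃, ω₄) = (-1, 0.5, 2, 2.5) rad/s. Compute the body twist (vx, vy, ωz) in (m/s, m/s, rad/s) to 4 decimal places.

(0.0600, 0.0150, 0.0909)

k = lx + ly = 0.25 + 0.08 = 0.3300
ω₁+ω₂+ω₃+ω₄ = 4.0000  →  vx = (0.06/4)·4.0000 = 0.0600
−ω₁+ω₂+ω₃−ω₄ = 1.0000  →  vy = (0.06/4)·1.0000 = 0.0150
−ω₁+ω₂−ω₃+ω₄ = 2.0000  →  ωz = (0.06/1.3200)·2.0000 = 0.0909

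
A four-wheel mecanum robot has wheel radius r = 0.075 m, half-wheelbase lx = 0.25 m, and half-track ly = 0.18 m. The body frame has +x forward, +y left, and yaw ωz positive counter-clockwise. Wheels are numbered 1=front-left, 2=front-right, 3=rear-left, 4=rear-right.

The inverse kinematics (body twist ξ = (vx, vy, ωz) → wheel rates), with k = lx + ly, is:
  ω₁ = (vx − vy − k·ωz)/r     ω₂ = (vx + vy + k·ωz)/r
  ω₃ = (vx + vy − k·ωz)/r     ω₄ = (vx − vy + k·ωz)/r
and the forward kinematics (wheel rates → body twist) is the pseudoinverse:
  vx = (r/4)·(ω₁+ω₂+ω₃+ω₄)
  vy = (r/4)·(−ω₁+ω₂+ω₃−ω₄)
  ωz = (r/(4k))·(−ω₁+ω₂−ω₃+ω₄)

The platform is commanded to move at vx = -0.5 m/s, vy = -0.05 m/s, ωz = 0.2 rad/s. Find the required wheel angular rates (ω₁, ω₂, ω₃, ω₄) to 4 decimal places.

k = lx + ly = 0.25 + 0.18 = 0.4300;  k·ωz = 0.4300·0.2 = 0.0860
ω₁ (FL) = (vx − vy − k·ωz)/r = -0.5360/0.075 = -7.1467
ω₂ (FR) = (vx + vy + k·ωz)/r = -0.4640/0.075 = -6.1867
ω₃ (RL) = (vx + vy − k·ωz)/r = -0.6360/0.075 = -8.4800
ω₄ (RR) = (vx − vy + k·ωz)/r = -0.3640/0.075 = -4.8533

(-7.1467, -6.1867, -8.4800, -4.8533)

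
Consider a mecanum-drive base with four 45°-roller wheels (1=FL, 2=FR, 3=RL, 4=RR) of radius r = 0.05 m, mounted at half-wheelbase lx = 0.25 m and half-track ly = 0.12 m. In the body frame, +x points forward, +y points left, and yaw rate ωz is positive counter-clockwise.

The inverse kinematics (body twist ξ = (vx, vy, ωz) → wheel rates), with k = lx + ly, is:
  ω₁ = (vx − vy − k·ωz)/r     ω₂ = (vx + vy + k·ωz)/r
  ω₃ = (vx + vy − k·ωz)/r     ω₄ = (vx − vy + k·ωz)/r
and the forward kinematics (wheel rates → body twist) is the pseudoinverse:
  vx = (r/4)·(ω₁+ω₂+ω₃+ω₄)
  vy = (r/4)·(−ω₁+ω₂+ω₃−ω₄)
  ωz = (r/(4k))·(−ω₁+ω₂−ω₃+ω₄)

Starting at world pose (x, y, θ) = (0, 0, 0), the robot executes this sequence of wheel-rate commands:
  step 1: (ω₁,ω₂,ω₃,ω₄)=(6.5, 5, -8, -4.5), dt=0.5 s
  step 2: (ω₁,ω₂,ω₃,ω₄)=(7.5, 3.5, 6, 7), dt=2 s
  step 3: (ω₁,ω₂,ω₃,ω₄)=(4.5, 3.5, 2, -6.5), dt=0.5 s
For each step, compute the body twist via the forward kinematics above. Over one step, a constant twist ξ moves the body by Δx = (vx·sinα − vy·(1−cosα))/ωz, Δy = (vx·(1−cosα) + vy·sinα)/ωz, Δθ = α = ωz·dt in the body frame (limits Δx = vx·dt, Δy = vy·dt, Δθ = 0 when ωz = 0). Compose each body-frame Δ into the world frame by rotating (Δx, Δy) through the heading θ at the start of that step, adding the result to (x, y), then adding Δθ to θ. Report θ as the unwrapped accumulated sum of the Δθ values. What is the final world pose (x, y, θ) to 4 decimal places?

step 1: ξ=(vx,vy,ωz)=(-0.0125, -0.0625, 0.0676), dt=0.5 → body Δ=(-0.0057, -0.0313, 0.0338) → world pose (-0.0057, -0.0313, 0.0338)
step 2: ξ=(vx,vy,ωz)=(0.3000, -0.0625, -0.1014), dt=2.0 → body Δ=(0.5833, -0.1847, -0.2027) → world pose (0.5835, -0.1963, -0.1689)
step 3: ξ=(vx,vy,ωz)=(0.0438, 0.0938, -0.3209), dt=0.5 → body Δ=(0.0255, 0.0449, -0.1605) → world pose (0.6162, -0.1563, -0.3294)

(0.6162, -0.1563, -0.3294)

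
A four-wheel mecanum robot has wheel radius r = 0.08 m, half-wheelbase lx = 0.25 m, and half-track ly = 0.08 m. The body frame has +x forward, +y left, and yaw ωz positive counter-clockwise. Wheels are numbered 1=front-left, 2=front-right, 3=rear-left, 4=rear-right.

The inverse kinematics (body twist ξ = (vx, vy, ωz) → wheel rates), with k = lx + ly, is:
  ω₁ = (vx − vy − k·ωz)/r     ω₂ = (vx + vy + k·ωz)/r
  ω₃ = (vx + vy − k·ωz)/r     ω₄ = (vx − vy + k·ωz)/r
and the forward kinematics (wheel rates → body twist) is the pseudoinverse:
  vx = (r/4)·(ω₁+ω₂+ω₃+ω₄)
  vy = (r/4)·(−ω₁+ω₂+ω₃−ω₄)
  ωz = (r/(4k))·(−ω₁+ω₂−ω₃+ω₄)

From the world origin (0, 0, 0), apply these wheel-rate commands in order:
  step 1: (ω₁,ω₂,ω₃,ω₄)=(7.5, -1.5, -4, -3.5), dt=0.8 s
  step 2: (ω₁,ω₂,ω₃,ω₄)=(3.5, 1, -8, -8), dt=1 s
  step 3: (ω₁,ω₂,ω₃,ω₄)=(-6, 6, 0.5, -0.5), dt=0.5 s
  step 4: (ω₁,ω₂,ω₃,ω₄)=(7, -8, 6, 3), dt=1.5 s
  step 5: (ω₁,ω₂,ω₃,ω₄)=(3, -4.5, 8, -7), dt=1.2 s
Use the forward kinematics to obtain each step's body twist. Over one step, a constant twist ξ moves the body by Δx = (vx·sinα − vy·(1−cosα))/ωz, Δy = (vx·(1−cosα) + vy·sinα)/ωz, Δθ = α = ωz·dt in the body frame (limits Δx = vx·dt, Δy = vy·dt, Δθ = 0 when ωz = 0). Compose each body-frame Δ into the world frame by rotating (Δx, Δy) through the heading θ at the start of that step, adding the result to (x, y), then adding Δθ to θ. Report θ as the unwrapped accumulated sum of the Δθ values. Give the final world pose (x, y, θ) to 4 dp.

(-0.3217, -0.4451, -3.5030)

step 1: ξ=(vx,vy,ωz)=(-0.0300, -0.1900, -0.5152), dt=0.8 → body Δ=(-0.0542, -0.1429, -0.4121) → world pose (-0.0542, -0.1429, -0.4121)
step 2: ξ=(vx,vy,ωz)=(-0.2300, -0.0500, -0.1515), dt=1.0 → body Δ=(-0.2329, -0.0324, -0.1515) → world pose (-0.2806, -0.0793, -0.5636)
step 3: ξ=(vx,vy,ωz)=(0.0000, 0.2600, 0.6667), dt=0.5 → body Δ=(-0.0215, 0.1276, 0.3333) → world pose (-0.2306, 0.0401, -0.2303)
step 4: ξ=(vx,vy,ωz)=(0.1600, -0.2400, -1.0909), dt=1.5 → body Δ=(-0.0881, -0.3758, -1.6364) → world pose (-0.4021, -0.3057, -1.8667)
step 5: ξ=(vx,vy,ωz)=(-0.0100, 0.1500, -1.3636), dt=1.2 → body Δ=(0.1099, 0.1176, -1.6364) → world pose (-0.3217, -0.4451, -3.5030)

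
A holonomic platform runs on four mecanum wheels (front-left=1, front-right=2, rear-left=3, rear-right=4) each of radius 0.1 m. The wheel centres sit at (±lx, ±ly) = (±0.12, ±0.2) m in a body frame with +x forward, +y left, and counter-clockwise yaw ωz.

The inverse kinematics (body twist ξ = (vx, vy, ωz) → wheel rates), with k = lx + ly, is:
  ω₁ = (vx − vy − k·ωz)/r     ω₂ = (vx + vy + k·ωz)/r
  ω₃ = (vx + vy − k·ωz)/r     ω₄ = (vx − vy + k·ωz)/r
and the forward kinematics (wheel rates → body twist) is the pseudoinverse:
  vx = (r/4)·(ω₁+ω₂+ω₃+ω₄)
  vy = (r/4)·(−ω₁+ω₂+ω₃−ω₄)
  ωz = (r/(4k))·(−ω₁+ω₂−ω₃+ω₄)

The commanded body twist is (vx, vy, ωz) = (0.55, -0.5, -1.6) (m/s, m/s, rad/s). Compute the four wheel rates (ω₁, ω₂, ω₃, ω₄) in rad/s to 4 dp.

(15.6200, -4.6200, 5.6200, 5.3800)

k = lx + ly = 0.12 + 0.2 = 0.3200;  k·ωz = 0.3200·-1.6 = -0.5120
ω₁ (FL) = (vx − vy − k·ωz)/r = 1.5620/0.1 = 15.6200
ω₂ (FR) = (vx + vy + k·ωz)/r = -0.4620/0.1 = -4.6200
ω₃ (RL) = (vx + vy − k·ωz)/r = 0.5620/0.1 = 5.6200
ω₄ (RR) = (vx − vy + k·ωz)/r = 0.5380/0.1 = 5.3800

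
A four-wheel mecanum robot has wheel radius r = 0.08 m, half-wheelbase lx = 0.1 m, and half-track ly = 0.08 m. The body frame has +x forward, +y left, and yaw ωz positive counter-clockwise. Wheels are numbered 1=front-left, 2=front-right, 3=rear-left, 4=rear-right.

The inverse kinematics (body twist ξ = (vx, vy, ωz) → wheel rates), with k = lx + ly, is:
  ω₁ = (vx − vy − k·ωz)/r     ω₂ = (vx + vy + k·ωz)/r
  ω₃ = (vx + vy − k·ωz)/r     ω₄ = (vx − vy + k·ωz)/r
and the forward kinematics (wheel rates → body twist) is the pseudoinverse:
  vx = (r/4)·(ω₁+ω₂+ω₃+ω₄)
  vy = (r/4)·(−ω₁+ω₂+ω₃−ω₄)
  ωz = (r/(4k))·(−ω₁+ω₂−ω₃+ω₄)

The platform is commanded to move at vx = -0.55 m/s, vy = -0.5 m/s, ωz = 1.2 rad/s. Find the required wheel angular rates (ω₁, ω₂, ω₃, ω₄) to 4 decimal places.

k = lx + ly = 0.1 + 0.08 = 0.1800;  k·ωz = 0.1800·1.2 = 0.2160
ω₁ (FL) = (vx − vy − k·ωz)/r = -0.2660/0.08 = -3.3250
ω₂ (FR) = (vx + vy + k·ωz)/r = -0.8340/0.08 = -10.4250
ω₃ (RL) = (vx + vy − k·ωz)/r = -1.2660/0.08 = -15.8250
ω₄ (RR) = (vx − vy + k·ωz)/r = 0.1660/0.08 = 2.0750

(-3.3250, -10.4250, -15.8250, 2.0750)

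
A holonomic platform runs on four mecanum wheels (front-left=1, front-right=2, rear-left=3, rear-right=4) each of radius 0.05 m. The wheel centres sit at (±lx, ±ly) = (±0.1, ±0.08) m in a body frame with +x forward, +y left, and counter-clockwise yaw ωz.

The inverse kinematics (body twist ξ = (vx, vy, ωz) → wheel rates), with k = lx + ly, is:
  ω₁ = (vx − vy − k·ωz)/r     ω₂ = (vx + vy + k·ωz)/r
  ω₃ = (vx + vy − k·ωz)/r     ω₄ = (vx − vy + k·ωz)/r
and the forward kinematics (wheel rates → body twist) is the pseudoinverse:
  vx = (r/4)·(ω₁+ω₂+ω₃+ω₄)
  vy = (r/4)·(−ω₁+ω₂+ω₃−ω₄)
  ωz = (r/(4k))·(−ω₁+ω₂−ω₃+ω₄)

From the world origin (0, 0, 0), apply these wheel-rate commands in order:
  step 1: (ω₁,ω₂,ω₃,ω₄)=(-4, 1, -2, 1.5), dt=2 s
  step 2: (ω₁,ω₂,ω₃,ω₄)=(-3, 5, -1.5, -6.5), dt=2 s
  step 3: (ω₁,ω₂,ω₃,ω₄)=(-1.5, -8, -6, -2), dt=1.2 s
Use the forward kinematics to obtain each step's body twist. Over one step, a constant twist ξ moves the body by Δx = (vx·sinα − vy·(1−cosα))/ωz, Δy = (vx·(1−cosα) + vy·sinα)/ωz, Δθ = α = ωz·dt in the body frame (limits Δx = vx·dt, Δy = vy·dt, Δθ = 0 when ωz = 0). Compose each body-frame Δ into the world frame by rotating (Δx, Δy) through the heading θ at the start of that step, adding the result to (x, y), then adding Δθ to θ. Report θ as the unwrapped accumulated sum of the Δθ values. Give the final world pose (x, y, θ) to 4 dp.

step 1: ξ=(vx,vy,ωz)=(-0.0437, 0.0187, 0.5903), dt=2.0 → body Δ=(-0.0882, -0.0165, 1.1806) → world pose (-0.0882, -0.0165, 1.1806)
step 2: ξ=(vx,vy,ωz)=(-0.0750, 0.1625, 0.2083), dt=2.0 → body Δ=(-0.2124, 0.2849, 0.4167) → world pose (-0.4325, -0.1046, 1.5972)
step 3: ξ=(vx,vy,ωz)=(-0.2188, -0.1313, -0.1736), dt=1.2 → body Δ=(-0.2770, -0.1291, -0.2083) → world pose (-0.2961, -0.3781, 1.3889)

(-0.2961, -0.3781, 1.3889)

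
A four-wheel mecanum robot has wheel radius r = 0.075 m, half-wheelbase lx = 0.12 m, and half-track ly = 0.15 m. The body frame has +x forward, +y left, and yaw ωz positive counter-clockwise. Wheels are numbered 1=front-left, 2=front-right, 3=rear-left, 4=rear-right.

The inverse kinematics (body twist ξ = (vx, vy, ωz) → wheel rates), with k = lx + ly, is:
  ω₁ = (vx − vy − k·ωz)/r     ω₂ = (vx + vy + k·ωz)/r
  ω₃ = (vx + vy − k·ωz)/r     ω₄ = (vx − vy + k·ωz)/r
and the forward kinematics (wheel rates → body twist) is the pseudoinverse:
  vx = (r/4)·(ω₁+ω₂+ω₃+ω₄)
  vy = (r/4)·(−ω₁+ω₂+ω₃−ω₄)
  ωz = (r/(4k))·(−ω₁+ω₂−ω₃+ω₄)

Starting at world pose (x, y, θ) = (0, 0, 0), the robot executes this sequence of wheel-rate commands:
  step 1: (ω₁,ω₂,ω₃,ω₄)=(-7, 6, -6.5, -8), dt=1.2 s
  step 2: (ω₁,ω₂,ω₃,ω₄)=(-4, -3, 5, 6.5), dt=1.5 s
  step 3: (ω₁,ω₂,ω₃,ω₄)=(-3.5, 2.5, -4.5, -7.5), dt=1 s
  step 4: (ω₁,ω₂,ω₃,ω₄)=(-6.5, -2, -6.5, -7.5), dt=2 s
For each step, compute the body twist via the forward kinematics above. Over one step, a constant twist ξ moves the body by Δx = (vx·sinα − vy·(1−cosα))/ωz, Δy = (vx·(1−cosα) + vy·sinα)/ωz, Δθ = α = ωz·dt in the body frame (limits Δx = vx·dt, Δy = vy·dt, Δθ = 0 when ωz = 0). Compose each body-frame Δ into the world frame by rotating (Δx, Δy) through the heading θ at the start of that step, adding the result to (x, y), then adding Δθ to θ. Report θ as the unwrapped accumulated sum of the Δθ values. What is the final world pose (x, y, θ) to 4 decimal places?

(-0.7149, -0.8170, 1.9132)

step 1: ξ=(vx,vy,ωz)=(-0.2906, 0.2719, 0.7986), dt=1.2 → body Δ=(-0.4425, 0.1239, 0.9583) → world pose (-0.4425, 0.1239, 0.9583)
step 2: ξ=(vx,vy,ωz)=(0.0844, -0.0094, 0.1736), dt=1.5 → body Δ=(0.1270, 0.0025, 0.2604) → world pose (-0.3715, 0.2292, 1.2188)
step 3: ξ=(vx,vy,ωz)=(-0.2437, 0.1688, 0.2083), dt=1.0 → body Δ=(-0.2595, 0.1422, 0.2083) → world pose (-0.5945, 0.0346, 1.4271)
step 4: ξ=(vx,vy,ωz)=(-0.4219, 0.1031, 0.2431), dt=2.0 → body Δ=(-0.8601, -0.0028, 0.4861) → world pose (-0.7149, -0.8170, 1.9132)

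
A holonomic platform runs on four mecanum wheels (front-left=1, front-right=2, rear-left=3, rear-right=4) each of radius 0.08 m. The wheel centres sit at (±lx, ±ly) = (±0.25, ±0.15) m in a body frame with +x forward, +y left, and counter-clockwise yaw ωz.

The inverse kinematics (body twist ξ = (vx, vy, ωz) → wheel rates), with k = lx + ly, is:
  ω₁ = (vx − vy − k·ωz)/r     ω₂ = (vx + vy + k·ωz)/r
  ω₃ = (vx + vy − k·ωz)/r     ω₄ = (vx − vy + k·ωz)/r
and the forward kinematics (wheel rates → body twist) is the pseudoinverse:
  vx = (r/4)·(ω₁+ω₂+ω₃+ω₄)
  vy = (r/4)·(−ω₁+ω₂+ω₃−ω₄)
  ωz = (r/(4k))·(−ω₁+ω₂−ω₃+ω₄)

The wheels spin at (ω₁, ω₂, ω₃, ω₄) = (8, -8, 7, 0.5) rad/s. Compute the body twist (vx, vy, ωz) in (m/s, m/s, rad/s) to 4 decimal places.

(0.1500, -0.1900, -1.1250)

k = lx + ly = 0.25 + 0.15 = 0.4000
ω₁+ω₂+ω₃+ω₄ = 7.5000  →  vx = (0.08/4)·7.5000 = 0.1500
−ω₁+ω₂+ω₃−ω₄ = -9.5000  →  vy = (0.08/4)·-9.5000 = -0.1900
−ω₁+ω₂−ω₃+ω₄ = -22.5000  →  ωz = (0.08/1.6000)·-22.5000 = -1.1250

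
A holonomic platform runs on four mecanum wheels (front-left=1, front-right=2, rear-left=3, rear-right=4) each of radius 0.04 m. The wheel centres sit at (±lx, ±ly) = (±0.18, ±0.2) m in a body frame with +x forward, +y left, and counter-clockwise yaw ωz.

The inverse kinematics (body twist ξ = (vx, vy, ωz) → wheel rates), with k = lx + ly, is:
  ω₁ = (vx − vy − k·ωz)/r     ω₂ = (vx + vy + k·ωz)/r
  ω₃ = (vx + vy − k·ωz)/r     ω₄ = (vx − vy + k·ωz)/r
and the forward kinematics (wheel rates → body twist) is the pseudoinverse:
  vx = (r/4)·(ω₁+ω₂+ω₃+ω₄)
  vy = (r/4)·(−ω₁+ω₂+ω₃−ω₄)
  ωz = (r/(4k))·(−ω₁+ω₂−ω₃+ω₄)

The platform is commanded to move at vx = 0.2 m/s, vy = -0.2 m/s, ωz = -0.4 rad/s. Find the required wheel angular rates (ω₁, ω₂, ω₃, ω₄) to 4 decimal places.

k = lx + ly = 0.18 + 0.2 = 0.3800;  k·ωz = 0.3800·-0.4 = -0.1520
ω₁ (FL) = (vx − vy − k·ωz)/r = 0.5520/0.04 = 13.8000
ω₂ (FR) = (vx + vy + k·ωz)/r = -0.1520/0.04 = -3.8000
ω₃ (RL) = (vx + vy − k·ωz)/r = 0.1520/0.04 = 3.8000
ω₄ (RR) = (vx − vy + k·ωz)/r = 0.2480/0.04 = 6.2000

(13.8000, -3.8000, 3.8000, 6.2000)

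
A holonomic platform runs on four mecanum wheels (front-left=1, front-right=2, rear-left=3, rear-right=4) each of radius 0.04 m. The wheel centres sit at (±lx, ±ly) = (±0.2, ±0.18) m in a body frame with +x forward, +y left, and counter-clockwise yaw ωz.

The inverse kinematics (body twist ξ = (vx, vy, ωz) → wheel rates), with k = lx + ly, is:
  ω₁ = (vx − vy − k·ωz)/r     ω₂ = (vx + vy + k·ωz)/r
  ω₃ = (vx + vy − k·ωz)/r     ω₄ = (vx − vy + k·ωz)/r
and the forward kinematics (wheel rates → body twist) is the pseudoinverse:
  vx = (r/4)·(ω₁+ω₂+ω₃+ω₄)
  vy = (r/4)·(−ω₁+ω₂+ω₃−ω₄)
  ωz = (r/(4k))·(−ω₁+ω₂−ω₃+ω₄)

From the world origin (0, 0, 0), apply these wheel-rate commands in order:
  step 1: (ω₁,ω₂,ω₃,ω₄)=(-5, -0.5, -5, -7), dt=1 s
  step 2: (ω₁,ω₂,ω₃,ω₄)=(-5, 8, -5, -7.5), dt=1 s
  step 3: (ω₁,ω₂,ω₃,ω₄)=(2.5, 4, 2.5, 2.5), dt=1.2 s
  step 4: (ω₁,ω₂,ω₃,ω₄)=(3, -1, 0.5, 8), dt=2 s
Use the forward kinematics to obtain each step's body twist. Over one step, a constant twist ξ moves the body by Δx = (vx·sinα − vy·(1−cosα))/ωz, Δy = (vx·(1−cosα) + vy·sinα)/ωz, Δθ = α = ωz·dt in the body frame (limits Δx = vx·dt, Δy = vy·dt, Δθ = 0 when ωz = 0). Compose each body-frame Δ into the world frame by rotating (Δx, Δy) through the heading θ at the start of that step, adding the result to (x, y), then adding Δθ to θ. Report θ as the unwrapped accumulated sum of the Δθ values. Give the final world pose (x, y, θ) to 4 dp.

(0.1136, 0.1511, 0.5737)

step 1: ξ=(vx,vy,ωz)=(-0.1750, 0.0650, 0.0658), dt=1.0 → body Δ=(-0.1770, 0.0592, 0.0658) → world pose (-0.1770, 0.0592, 0.0658)
step 2: ξ=(vx,vy,ωz)=(-0.0950, 0.1550, 0.2763), dt=1.0 → body Δ=(-0.1151, 0.1400, 0.2763) → world pose (-0.3010, 0.1913, 0.3421)
step 3: ξ=(vx,vy,ωz)=(0.1150, 0.0150, 0.0395), dt=1.2 → body Δ=(0.1375, 0.0213, 0.0474) → world pose (-0.1786, 0.2575, 0.3895)
step 4: ξ=(vx,vy,ωz)=(0.1050, -0.1150, 0.0921), dt=2.0 → body Δ=(0.2299, -0.2094, 0.1842) → world pose (0.1136, 0.1511, 0.5737)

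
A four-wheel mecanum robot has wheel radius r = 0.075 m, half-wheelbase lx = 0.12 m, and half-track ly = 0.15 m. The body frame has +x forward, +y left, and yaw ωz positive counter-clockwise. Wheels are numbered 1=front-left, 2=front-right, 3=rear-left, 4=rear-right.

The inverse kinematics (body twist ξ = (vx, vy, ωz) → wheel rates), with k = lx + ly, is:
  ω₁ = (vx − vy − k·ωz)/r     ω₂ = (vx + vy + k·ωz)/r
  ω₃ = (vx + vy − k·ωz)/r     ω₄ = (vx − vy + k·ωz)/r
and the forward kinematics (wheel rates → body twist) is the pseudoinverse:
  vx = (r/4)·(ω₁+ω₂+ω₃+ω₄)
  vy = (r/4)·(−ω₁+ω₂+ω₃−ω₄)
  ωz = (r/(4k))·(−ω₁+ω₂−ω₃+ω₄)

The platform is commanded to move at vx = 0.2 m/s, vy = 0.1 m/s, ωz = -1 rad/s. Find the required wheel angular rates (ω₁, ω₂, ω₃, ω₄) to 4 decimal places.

k = lx + ly = 0.12 + 0.15 = 0.2700;  k·ωz = 0.2700·-1 = -0.2700
ω₁ (FL) = (vx − vy − k·ωz)/r = 0.3700/0.075 = 4.9333
ω₂ (FR) = (vx + vy + k·ωz)/r = 0.0300/0.075 = 0.4000
ω₃ (RL) = (vx + vy − k·ωz)/r = 0.5700/0.075 = 7.6000
ω₄ (RR) = (vx − vy + k·ωz)/r = -0.1700/0.075 = -2.2667

(4.9333, 0.4000, 7.6000, -2.2667)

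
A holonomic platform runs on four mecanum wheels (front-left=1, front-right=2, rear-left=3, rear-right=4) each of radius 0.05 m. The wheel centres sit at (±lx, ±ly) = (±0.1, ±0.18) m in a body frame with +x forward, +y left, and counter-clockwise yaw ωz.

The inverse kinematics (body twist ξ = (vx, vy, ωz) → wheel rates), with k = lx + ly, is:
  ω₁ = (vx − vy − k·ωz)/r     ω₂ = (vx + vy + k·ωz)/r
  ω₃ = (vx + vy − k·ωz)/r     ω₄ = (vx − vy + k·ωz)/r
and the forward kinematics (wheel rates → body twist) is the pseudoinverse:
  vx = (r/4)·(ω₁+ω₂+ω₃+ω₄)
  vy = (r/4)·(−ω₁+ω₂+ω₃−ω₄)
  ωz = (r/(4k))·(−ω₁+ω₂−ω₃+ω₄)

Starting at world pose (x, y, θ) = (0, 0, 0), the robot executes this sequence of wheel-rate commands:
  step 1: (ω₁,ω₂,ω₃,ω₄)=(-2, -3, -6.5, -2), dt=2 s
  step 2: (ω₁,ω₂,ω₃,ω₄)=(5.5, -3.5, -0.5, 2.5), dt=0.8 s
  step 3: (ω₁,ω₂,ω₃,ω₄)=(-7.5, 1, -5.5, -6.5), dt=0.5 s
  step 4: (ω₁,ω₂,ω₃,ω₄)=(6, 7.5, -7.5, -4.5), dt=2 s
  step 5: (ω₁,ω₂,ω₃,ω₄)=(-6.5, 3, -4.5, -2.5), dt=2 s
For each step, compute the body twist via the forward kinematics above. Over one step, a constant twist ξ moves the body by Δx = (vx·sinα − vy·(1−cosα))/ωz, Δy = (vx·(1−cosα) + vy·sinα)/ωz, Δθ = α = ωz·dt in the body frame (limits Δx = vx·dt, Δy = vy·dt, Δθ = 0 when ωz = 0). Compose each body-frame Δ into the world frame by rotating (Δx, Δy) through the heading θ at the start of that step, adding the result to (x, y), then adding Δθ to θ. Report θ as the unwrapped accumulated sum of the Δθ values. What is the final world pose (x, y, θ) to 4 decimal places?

step 1: ξ=(vx,vy,ωz)=(-0.1688, -0.0688, 0.1563), dt=2.0 → body Δ=(-0.3107, -0.1876, 0.3125) → world pose (-0.3107, -0.1876, 0.3125)
step 2: ξ=(vx,vy,ωz)=(0.0500, -0.1500, -0.2679), dt=0.8 → body Δ=(0.0269, -0.1234, -0.2143) → world pose (-0.2472, -0.2967, 0.0982)
step 3: ξ=(vx,vy,ωz)=(-0.2313, 0.1187, 0.3348), dt=0.5 → body Δ=(-0.1200, 0.0494, 0.1674) → world pose (-0.3715, -0.2593, 0.2656)
step 4: ξ=(vx,vy,ωz)=(0.0188, -0.0188, 0.2009), dt=2.0 → body Δ=(0.0439, -0.0291, 0.4018) → world pose (-0.3215, -0.2758, 0.6674)
step 5: ξ=(vx,vy,ωz)=(-0.1313, 0.0938, 0.5134), dt=2.0 → body Δ=(-0.3068, 0.0329, 1.0268) → world pose (-0.5829, -0.4398, 1.6942)

(-0.5829, -0.4398, 1.6942)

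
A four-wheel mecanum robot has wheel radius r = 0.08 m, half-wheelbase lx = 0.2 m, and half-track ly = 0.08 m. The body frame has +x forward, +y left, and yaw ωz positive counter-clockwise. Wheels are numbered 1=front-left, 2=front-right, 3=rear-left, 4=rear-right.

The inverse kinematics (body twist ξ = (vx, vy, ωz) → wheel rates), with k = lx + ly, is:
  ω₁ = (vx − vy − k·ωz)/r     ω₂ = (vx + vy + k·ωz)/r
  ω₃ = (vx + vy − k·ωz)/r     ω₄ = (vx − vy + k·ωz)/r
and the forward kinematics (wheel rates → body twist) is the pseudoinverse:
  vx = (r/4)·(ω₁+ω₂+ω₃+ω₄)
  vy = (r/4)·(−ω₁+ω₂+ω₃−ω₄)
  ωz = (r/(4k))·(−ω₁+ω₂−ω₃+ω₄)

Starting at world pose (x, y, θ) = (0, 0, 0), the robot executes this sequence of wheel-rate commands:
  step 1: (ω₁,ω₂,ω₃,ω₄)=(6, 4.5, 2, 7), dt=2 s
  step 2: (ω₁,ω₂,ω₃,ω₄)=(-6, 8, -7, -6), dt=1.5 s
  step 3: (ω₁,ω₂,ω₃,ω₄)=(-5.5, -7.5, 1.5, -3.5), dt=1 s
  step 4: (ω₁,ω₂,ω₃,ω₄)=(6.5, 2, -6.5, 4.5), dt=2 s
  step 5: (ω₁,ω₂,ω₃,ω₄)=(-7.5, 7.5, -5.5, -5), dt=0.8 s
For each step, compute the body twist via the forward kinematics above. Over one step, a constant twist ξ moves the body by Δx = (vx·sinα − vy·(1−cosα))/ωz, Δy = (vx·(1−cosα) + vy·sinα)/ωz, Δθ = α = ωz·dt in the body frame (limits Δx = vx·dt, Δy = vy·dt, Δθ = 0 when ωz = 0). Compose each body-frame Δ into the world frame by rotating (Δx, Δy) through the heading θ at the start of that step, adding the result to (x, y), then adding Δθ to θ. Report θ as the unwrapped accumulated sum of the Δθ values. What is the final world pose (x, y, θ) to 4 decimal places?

(0.9516, -0.2937, 3.4214)

step 1: ξ=(vx,vy,ωz)=(0.3900, -0.1300, 0.2500), dt=2.0 → body Δ=(0.8116, -0.0583, 0.5000) → world pose (0.8116, -0.0583, 0.5000)
step 2: ξ=(vx,vy,ωz)=(-0.2200, 0.2600, 1.0714), dt=1.5 → body Δ=(-0.4567, 0.0297, 1.6071) → world pose (0.3965, -0.2512, 2.1071)
step 3: ξ=(vx,vy,ωz)=(-0.3000, 0.0600, -0.5000), dt=1.0 → body Δ=(-0.2730, 0.1310, -0.5000) → world pose (0.4234, -0.5528, 1.6071)
step 4: ξ=(vx,vy,ωz)=(0.1300, -0.3100, 0.4643), dt=2.0 → body Δ=(0.4920, -0.4224, 0.9286) → world pose (0.8277, -0.0458, 2.5357)
step 5: ξ=(vx,vy,ωz)=(-0.2100, 0.2900, 1.1071), dt=0.8 → body Δ=(-0.2431, 0.1332, 0.8857) → world pose (0.9516, -0.2937, 3.4214)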